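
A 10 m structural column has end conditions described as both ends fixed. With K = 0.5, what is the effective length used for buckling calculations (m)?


L_eff = K * L
= 0.5 * 10
= 5.0 m

5.0 m


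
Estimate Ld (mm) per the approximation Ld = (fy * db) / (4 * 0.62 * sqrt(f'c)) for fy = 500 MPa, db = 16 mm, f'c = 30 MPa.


Ld = (fy * db) / (4 * 0.62 * sqrt(f'c))
= (500 * 16) / (4 * 0.62 * sqrt(30))
= 8000 / 13.5835
= 588.95 mm

588.95 mm


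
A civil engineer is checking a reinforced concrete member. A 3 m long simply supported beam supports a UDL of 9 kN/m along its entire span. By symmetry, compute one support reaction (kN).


Total load = w * L = 9 * 3 = 27 kN
By symmetry, each reaction R = total / 2 = 27 / 2 = 13.5 kN

13.5 kN


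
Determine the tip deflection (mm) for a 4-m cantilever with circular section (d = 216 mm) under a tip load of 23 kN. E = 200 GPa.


I = pi * d^4 / 64 = pi * 216^4 / 64 = 106852553.05 mm^4
L = 4000.0 mm, P = 23000.0 N, E = 200000.0 MPa
delta = P * L^3 / (3 * E * I)
= 23000.0 * 4000.0^3 / (3 * 200000.0 * 106852553.05)
= 22.96 mm

22.96 mm


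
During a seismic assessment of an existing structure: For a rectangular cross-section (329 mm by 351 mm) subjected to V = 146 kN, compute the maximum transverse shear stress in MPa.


A = b * h = 329 * 351 = 115479 mm^2
V = 146 kN = 146000.0 N
tau_max = 1.5 * V / A = 1.5 * 146000.0 / 115479
= 1.8964 MPa

1.8964 MPa


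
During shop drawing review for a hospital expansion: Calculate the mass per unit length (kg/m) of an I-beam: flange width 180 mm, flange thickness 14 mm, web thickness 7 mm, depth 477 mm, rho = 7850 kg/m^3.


A_flanges = 2 * 180 * 14 = 5040 mm^2
A_web = (477 - 2 * 14) * 7 = 3143 mm^2
A_total = 5040 + 3143 = 8183 mm^2 = 0.008183 m^2
Weight = rho * A = 7850 * 0.008183 = 64.2365 kg/m

64.2365 kg/m


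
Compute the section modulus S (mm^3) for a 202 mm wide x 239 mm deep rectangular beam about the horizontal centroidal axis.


S = b * h^2 / 6
= 202 * 239^2 / 6
= 202 * 57121 / 6
= 1923073.67 mm^3

1923073.67 mm^3


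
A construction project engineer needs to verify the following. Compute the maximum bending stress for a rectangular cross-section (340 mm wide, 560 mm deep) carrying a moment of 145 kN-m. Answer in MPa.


I = b * h^3 / 12 = 340 * 560^3 / 12 = 4975786666.67 mm^4
y = h / 2 = 560 / 2 = 280.0 mm
M = 145 kN-m = 145000000.0 N-mm
sigma = M * y / I = 145000000.0 * 280.0 / 4975786666.67
= 8.16 MPa

8.16 MPa


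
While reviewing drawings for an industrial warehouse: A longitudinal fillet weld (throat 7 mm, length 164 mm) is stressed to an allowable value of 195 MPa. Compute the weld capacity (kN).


Strength = throat * length * allowable stress
= 7 * 164 * 195 N
= 223860 N
= 223.86 kN

223.86 kN


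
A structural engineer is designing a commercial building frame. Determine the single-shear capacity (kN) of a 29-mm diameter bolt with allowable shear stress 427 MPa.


A = pi * d^2 / 4 = pi * 29^2 / 4 = 660.5199 mm^2
V = f_v * A / 1000 = 427 * 660.5199 / 1000
= 282.042 kN

282.042 kN


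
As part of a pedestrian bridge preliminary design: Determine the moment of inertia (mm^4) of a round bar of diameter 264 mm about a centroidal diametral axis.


r = d / 2 = 264 / 2 = 132.0 mm
I = pi * r^4 / 4 = pi * 132.0^4 / 4
= 238443564.89 mm^4

238443564.89 mm^4


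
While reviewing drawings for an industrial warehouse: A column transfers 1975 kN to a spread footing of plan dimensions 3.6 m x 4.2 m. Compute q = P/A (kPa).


A = 3.6 * 4.2 = 15.12 m^2
q = P / A = 1975 / 15.12
= 130.6217 kPa

130.6217 kPa


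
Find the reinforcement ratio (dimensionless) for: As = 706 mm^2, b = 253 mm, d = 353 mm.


rho = As / (b * d)
= 706 / (253 * 353)
= 706 / 89309
= 0.007905 (dimensionless)

0.007905 (dimensionless)


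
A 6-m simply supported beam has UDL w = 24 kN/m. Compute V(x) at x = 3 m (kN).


R_A = w * L / 2 = 24 * 6 / 2 = 72.0 kN
V(x) = R_A - w * x = 72.0 - 24 * 3
= 0.0 kN

0.0 kN


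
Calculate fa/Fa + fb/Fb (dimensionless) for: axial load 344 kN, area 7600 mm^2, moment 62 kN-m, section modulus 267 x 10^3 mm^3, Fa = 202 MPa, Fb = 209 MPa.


f_a = P / A = 344000.0 / 7600 = 45.2632 MPa
f_b = M / S = 62000000.0 / 267000.0 = 232.2097 MPa
Ratio = f_a / Fa + f_b / Fb
= 45.2632 / 202 + 232.2097 / 209
= 1.3351 (dimensionless)

1.3351 (dimensionless)


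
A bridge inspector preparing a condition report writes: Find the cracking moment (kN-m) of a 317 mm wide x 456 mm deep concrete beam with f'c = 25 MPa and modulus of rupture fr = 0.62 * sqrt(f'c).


fr = 0.62 * sqrt(25) = 0.62 * 5.0 = 3.1 MPa
I = 317 * 456^3 / 12 = 2504797056.0 mm^4
y_t = 228.0 mm
M_cr = fr * I / y_t = 3.1 * 2504797056.0 / 228.0 N-mm
= 34.0565 kN-m

34.0565 kN-m


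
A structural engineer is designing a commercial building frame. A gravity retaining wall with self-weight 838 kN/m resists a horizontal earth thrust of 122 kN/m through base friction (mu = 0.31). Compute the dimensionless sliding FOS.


Resisting force = mu * W = 0.31 * 838 = 259.78 kN/m
FOS = Resisting / Driving = 259.78 / 122
= 2.1293 (dimensionless)

2.1293 (dimensionless)


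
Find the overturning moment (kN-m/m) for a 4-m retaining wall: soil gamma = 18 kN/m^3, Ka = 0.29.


Pa = 0.5 * Ka * gamma * H^2
= 0.5 * 0.29 * 18 * 4^2
= 41.76 kN/m
Arm = H / 3 = 4 / 3 = 1.3333 m
Mo = Pa * arm = Pa * H / 3 = 41.76 * 4 / 3 = 55.68 kN-m/m

55.68 kN-m/m


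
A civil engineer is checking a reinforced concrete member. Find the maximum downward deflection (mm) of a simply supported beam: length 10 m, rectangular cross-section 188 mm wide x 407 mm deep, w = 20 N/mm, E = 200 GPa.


I = 188 * 407^3 / 12 = 1056233240.33 mm^4
L = 10000.0 mm, w = 20 N/mm, E = 200000.0 MPa
delta = 5 * w * L^4 / (384 * E * I)
= 5 * 20 * 10000.0^4 / (384 * 200000.0 * 1056233240.33)
= 12.3276 mm

12.3276 mm


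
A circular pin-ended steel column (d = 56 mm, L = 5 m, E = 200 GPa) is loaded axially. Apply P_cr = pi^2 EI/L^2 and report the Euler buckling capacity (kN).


I = pi * d^4 / 64 = 482749.69 mm^4
L = 5000.0 mm
P_cr = pi^2 * E * I / L^2
= 9.8696 * 200000.0 * 482749.69 / 5000.0^2
= 38116.39 N = 38.1164 kN

38.1164 kN


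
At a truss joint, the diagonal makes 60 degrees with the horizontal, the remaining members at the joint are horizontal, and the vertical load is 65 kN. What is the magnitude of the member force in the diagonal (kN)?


At the joint, only the diagonal has a vertical component, so vertical equilibrium gives:
F * sin(60) = 65
F = 65 / sin(60)
= 65 / 0.866025
= 75.06 kN

75.06 kN


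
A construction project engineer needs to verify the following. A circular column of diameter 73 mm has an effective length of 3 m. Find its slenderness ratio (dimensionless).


Radius of gyration r = d / 4 = 73 / 4 = 18.25 mm
L_eff = 3000.0 mm
Slenderness ratio = L / r = 3000.0 / 18.25 = 164.38 (dimensionless)

164.38 (dimensionless)


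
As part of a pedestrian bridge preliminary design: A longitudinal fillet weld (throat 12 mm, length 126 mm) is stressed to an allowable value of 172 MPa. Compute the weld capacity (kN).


Strength = throat * length * allowable stress
= 12 * 126 * 172 N
= 260064 N
= 260.06 kN

260.06 kN


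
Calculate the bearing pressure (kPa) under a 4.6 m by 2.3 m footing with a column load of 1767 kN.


A = 4.6 * 2.3 = 10.58 m^2
q = P / A = 1767 / 10.58
= 167.0132 kPa

167.0132 kPa


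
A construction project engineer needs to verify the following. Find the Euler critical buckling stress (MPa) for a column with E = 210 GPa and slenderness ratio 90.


sigma_cr = pi^2 * E / lambda^2
= 9.8696 * 210000.0 / 90^2
= 9.8696 * 210000.0 / 8100
= 255.8786 MPa

255.8786 MPa


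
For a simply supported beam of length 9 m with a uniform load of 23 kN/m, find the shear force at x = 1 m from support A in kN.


R_A = w * L / 2 = 23 * 9 / 2 = 103.5 kN
V(x) = R_A - w * x = 103.5 - 23 * 1
= 80.5 kN

80.5 kN


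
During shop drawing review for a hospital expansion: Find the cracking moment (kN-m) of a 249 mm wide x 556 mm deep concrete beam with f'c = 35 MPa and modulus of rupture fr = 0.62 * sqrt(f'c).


fr = 0.62 * sqrt(35) = 0.62 * 5.9161 = 3.668 MPa
I = 249 * 556^3 / 12 = 3566502032.0 mm^4
y_t = 278.0 mm
M_cr = fr * I / y_t = 3.668 * 3566502032.0 / 278.0 N-mm
= 47.0569 kN-m

47.0569 kN-m


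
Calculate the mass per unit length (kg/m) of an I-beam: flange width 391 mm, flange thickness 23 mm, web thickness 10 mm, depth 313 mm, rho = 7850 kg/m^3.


A_flanges = 2 * 391 * 23 = 17986 mm^2
A_web = (313 - 2 * 23) * 10 = 2670 mm^2
A_total = 17986 + 2670 = 20656 mm^2 = 0.020656 m^2
Weight = rho * A = 7850 * 0.020656 = 162.1496 kg/m

162.1496 kg/m


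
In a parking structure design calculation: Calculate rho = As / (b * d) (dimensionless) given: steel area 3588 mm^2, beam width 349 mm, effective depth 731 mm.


rho = As / (b * d)
= 3588 / (349 * 731)
= 3588 / 255119
= 0.014064 (dimensionless)

0.014064 (dimensionless)


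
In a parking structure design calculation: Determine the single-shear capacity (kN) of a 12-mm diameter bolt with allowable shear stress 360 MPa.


A = pi * d^2 / 4 = pi * 12^2 / 4 = 113.0973 mm^2
V = f_v * A / 1000 = 360 * 113.0973 / 1000
= 40.715 kN

40.715 kN


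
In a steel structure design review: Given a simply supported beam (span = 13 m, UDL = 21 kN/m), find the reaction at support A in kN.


Total load = w * L = 21 * 13 = 273 kN
By symmetry, each reaction R = total / 2 = 273 / 2 = 136.5 kN

136.5 kN


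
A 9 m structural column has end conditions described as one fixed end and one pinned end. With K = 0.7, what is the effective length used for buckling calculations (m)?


L_eff = K * L
= 0.7 * 9
= 6.3 m

6.3 m


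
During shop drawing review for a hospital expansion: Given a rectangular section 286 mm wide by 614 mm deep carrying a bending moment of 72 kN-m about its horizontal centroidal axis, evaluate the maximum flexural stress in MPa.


I = b * h^3 / 12 = 286 * 614^3 / 12 = 5516833798.67 mm^4
y = h / 2 = 614 / 2 = 307.0 mm
M = 72 kN-m = 72000000.0 N-mm
sigma = M * y / I = 72000000.0 * 307.0 / 5516833798.67
= 4.01 MPa

4.01 MPa


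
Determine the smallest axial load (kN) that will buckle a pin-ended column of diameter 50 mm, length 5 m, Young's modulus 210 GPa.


I = pi * d^4 / 64 = 306796.16 mm^4
L = 5000.0 mm
P_cr = pi^2 * E * I / L^2
= 9.8696 * 210000.0 * 306796.16 / 5000.0^2
= 25434.84 N = 25.4348 kN

25.4348 kN


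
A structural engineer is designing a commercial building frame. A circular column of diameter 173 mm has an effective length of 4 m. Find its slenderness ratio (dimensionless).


Radius of gyration r = d / 4 = 173 / 4 = 43.25 mm
L_eff = 4000.0 mm
Slenderness ratio = L / r = 4000.0 / 43.25 = 92.49 (dimensionless)

92.49 (dimensionless)


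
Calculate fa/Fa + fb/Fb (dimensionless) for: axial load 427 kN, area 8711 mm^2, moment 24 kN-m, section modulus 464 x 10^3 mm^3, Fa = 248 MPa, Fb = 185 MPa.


f_a = P / A = 427000.0 / 8711 = 49.0185 MPa
f_b = M / S = 24000000.0 / 464000.0 = 51.7241 MPa
Ratio = f_a / Fa + f_b / Fb
= 49.0185 / 248 + 51.7241 / 185
= 0.4772 (dimensionless)

0.4772 (dimensionless)


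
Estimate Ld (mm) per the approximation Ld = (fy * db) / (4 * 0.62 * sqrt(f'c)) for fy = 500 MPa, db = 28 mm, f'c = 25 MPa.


Ld = (fy * db) / (4 * 0.62 * sqrt(f'c))
= (500 * 28) / (4 * 0.62 * sqrt(25))
= 14000 / 12.4
= 1129.03 mm

1129.03 mm


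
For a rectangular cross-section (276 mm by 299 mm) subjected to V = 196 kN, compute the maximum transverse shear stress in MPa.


A = b * h = 276 * 299 = 82524 mm^2
V = 196 kN = 196000.0 N
tau_max = 1.5 * V / A = 1.5 * 196000.0 / 82524
= 3.5626 MPa

3.5626 MPa


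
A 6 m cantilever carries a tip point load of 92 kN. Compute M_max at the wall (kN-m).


For a cantilever with a point load at the free end:
M_max = P * L = 92 * 6 = 552 kN-m

552 kN-m


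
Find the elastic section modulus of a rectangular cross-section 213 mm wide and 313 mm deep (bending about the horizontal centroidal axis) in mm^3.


S = b * h^2 / 6
= 213 * 313^2 / 6
= 213 * 97969 / 6
= 3477899.5 mm^3

3477899.5 mm^3


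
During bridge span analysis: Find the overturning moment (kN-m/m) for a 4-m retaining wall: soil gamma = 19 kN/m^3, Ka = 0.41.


Pa = 0.5 * Ka * gamma * H^2
= 0.5 * 0.41 * 19 * 4^2
= 62.32 kN/m
Arm = H / 3 = 4 / 3 = 1.3333 m
Mo = Pa * arm = Pa * H / 3 = 62.32 * 4 / 3 = 83.0933 kN-m/m

83.0933 kN-m/m


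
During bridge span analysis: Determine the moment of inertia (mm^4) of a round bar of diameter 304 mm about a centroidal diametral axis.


r = d / 2 = 304 / 2 = 152.0 mm
I = pi * r^4 / 4 = pi * 152.0^4 / 4
= 419241468.12 mm^4

419241468.12 mm^4


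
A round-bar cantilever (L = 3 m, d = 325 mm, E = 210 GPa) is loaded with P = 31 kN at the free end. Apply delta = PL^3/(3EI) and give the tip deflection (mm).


I = pi * d^4 / 64 = pi * 325^4 / 64 = 547650316.04 mm^4
L = 3000.0 mm, P = 31000.0 N, E = 210000.0 MPa
delta = P * L^3 / (3 * E * I)
= 31000.0 * 3000.0^3 / (3 * 210000.0 * 547650316.04)
= 2.4259 mm

2.4259 mm


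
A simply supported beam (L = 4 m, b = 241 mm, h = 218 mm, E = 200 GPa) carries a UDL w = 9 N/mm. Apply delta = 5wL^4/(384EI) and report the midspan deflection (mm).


I = 241 * 218^3 / 12 = 208067992.67 mm^4
L = 4000.0 mm, w = 9 N/mm, E = 200000.0 MPa
delta = 5 * w * L^4 / (384 * E * I)
= 5 * 9 * 4000.0^4 / (384 * 200000.0 * 208067992.67)
= 0.7209 mm

0.7209 mm


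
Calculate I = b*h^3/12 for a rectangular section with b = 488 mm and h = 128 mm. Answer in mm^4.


I = b * h^3 / 12
= 488 * 128^3 / 12
= 488 * 2097152 / 12
= 85284181.33 mm^4

85284181.33 mm^4


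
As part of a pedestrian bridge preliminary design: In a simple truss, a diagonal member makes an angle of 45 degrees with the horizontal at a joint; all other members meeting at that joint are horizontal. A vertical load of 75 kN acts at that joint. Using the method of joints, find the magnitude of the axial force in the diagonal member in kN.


At the joint, only the diagonal has a vertical component, so vertical equilibrium gives:
F * sin(45) = 75
F = 75 / sin(45)
= 75 / 0.707107
= 106.07 kN

106.07 kN


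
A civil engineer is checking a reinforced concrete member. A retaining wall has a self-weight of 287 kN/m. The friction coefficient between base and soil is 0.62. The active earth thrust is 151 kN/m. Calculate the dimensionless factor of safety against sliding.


Resisting force = mu * W = 0.62 * 287 = 177.94 kN/m
FOS = Resisting / Driving = 177.94 / 151
= 1.1784 (dimensionless)

1.1784 (dimensionless)


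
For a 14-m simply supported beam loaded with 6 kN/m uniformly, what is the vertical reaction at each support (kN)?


Total load = w * L = 6 * 14 = 84 kN
By symmetry, each reaction R = total / 2 = 84 / 2 = 42.0 kN

42.0 kN


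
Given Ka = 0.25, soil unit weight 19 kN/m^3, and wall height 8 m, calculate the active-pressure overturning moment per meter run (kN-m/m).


Pa = 0.5 * Ka * gamma * H^2
= 0.5 * 0.25 * 19 * 8^2
= 152.0 kN/m
Arm = H / 3 = 8 / 3 = 2.6667 m
Mo = Pa * arm = Pa * H / 3 = 152.0 * 8 / 3 = 405.3333 kN-m/m

405.3333 kN-m/m


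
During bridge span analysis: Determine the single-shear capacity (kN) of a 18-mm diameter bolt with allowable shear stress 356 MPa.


A = pi * d^2 / 4 = pi * 18^2 / 4 = 254.469 mm^2
V = f_v * A / 1000 = 356 * 254.469 / 1000
= 90.591 kN

90.591 kN


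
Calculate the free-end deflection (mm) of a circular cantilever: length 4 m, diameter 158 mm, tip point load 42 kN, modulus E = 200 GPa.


I = pi * d^4 / 64 = pi * 158^4 / 64 = 30591322.08 mm^4
L = 4000.0 mm, P = 42000.0 N, E = 200000.0 MPa
delta = P * L^3 / (3 * E * I)
= 42000.0 * 4000.0^3 / (3 * 200000.0 * 30591322.08)
= 146.4468 mm

146.4468 mm


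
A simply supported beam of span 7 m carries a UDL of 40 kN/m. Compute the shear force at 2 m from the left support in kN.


R_A = w * L / 2 = 40 * 7 / 2 = 140.0 kN
V(x) = R_A - w * x = 140.0 - 40 * 2
= 60.0 kN

60.0 kN


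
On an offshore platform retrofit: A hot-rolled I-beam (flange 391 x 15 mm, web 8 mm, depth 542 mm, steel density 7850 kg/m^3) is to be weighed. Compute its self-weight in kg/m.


A_flanges = 2 * 391 * 15 = 11730 mm^2
A_web = (542 - 2 * 15) * 8 = 4096 mm^2
A_total = 11730 + 4096 = 15826 mm^2 = 0.015826 m^2
Weight = rho * A = 7850 * 0.015826 = 124.2341 kg/m

124.2341 kg/m


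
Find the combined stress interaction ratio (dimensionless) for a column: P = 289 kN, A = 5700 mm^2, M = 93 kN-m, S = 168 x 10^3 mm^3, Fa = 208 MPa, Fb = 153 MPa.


f_a = P / A = 289000.0 / 5700 = 50.7018 MPa
f_b = M / S = 93000000.0 / 168000.0 = 553.5714 MPa
Ratio = f_a / Fa + f_b / Fb
= 50.7018 / 208 + 553.5714 / 153
= 3.8619 (dimensionless)

3.8619 (dimensionless)


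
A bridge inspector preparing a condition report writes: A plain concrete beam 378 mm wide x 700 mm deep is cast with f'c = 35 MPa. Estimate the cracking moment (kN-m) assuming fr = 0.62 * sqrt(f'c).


fr = 0.62 * sqrt(35) = 0.62 * 5.9161 = 3.668 MPa
I = 378 * 700^3 / 12 = 10804500000.0 mm^4
y_t = 350.0 mm
M_cr = fr * I / y_t = 3.668 * 10804500000.0 / 350.0 N-mm
= 113.2302 kN-m

113.2302 kN-m


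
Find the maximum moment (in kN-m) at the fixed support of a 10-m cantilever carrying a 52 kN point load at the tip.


For a cantilever with a point load at the free end:
M_max = P * L = 52 * 10 = 520 kN-m

520 kN-m


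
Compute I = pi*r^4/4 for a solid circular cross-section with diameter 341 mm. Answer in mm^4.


r = d / 2 = 341 / 2 = 170.5 mm
I = pi * r^4 / 4 = pi * 170.5^4 / 4
= 663723836.22 mm^4

663723836.22 mm^4


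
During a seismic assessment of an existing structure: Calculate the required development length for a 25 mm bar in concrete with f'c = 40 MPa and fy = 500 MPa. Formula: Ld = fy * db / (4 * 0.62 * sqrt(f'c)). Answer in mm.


Ld = (fy * db) / (4 * 0.62 * sqrt(f'c))
= (500 * 25) / (4 * 0.62 * sqrt(40))
= 12500 / 15.6849
= 796.94 mm

796.94 mm


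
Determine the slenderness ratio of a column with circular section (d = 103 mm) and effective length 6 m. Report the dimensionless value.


Radius of gyration r = d / 4 = 103 / 4 = 25.75 mm
L_eff = 6000.0 mm
Slenderness ratio = L / r = 6000.0 / 25.75 = 233.01 (dimensionless)

233.01 (dimensionless)


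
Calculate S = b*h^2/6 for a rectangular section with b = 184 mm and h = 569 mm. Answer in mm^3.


S = b * h^2 / 6
= 184 * 569^2 / 6
= 184 * 323761 / 6
= 9928670.67 mm^3

9928670.67 mm^3


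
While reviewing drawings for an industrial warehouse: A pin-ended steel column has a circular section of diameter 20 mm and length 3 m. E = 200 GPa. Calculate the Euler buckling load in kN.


I = pi * d^4 / 64 = 7853.98 mm^4
L = 3000.0 mm
P_cr = pi^2 * E * I / L^2
= 9.8696 * 200000.0 * 7853.98 / 3000.0^2
= 1722.57 N = 1.7226 kN

1.7226 kN


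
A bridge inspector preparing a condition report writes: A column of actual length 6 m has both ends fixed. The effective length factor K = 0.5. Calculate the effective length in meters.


L_eff = K * L
= 0.5 * 6
= 3.0 m

3.0 m


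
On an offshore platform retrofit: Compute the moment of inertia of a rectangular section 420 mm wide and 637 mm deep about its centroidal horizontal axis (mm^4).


I = b * h^3 / 12
= 420 * 637^3 / 12
= 420 * 258474853 / 12
= 9046619855.0 mm^4

9046619855.0 mm^4


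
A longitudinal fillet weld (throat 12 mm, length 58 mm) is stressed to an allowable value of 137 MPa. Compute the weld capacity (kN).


Strength = throat * length * allowable stress
= 12 * 58 * 137 N
= 95352 N
= 95.35 kN

95.35 kN


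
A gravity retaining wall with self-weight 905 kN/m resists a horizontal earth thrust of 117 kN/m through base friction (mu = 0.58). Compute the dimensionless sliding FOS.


Resisting force = mu * W = 0.58 * 905 = 524.9 kN/m
FOS = Resisting / Driving = 524.9 / 117
= 4.4863 (dimensionless)

4.4863 (dimensionless)


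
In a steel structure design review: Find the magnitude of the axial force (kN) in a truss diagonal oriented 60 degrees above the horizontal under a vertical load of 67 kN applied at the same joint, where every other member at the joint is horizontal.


At the joint, only the diagonal has a vertical component, so vertical equilibrium gives:
F * sin(60) = 67
F = 67 / sin(60)
= 67 / 0.866025
= 77.36 kN

77.36 kN


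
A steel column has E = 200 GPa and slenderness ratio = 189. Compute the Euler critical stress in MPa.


sigma_cr = pi^2 * E / lambda^2
= 9.8696 * 200000.0 / 189^2
= 9.8696 * 200000.0 / 35721
= 55.2594 MPa

55.2594 MPa


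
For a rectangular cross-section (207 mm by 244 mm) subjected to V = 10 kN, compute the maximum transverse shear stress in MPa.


A = b * h = 207 * 244 = 50508 mm^2
V = 10 kN = 10000.0 N
tau_max = 1.5 * V / A = 1.5 * 10000.0 / 50508
= 0.297 MPa

0.297 MPa


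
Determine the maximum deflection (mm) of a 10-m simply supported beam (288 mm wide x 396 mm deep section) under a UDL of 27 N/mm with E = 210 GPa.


I = 288 * 396^3 / 12 = 1490379264.0 mm^4
L = 10000.0 mm, w = 27 N/mm, E = 210000.0 MPa
delta = 5 * w * L^4 / (384 * E * I)
= 5 * 27 * 10000.0^4 / (384 * 210000.0 * 1490379264.0)
= 11.2328 mm

11.2328 mm


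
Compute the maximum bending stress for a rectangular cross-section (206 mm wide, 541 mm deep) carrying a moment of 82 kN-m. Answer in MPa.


I = b * h^3 / 12 = 206 * 541^3 / 12 = 2718177227.17 mm^4
y = h / 2 = 541 / 2 = 270.5 mm
M = 82 kN-m = 82000000.0 N-mm
sigma = M * y / I = 82000000.0 * 270.5 / 2718177227.17
= 8.16 MPa

8.16 MPa


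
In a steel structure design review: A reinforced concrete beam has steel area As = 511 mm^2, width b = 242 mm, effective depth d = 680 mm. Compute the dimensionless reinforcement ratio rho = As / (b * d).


rho = As / (b * d)
= 511 / (242 * 680)
= 511 / 164560
= 0.003105 (dimensionless)

0.003105 (dimensionless)


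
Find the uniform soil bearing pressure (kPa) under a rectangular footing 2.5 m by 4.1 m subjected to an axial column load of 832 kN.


A = 2.5 * 4.1 = 10.25 m^2
q = P / A = 832 / 10.25
= 81.1707 kPa

81.1707 kPa


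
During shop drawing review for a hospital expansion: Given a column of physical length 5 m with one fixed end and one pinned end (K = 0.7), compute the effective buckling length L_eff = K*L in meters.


L_eff = K * L
= 0.7 * 5
= 3.5 m

3.5 m


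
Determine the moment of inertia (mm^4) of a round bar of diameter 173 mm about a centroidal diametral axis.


r = d / 2 = 173 / 2 = 86.5 mm
I = pi * r^4 / 4 = pi * 86.5^4 / 4
= 43969781.88 mm^4

43969781.88 mm^4


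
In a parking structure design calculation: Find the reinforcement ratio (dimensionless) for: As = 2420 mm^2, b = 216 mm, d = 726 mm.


rho = As / (b * d)
= 2420 / (216 * 726)
= 2420 / 156816
= 0.015432 (dimensionless)

0.015432 (dimensionless)


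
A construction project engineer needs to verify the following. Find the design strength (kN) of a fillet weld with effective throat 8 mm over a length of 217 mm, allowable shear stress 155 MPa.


Strength = throat * length * allowable stress
= 8 * 217 * 155 N
= 269080 N
= 269.08 kN

269.08 kN


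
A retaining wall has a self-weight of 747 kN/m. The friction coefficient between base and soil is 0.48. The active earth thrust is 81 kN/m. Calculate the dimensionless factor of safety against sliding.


Resisting force = mu * W = 0.48 * 747 = 358.56 kN/m
FOS = Resisting / Driving = 358.56 / 81
= 4.4267 (dimensionless)

4.4267 (dimensionless)


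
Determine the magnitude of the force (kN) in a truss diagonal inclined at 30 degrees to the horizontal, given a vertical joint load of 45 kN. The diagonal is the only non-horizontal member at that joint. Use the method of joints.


At the joint, only the diagonal has a vertical component, so vertical equilibrium gives:
F * sin(30) = 45
F = 45 / sin(30)
= 45 / 0.5
= 90.0 kN

90.0 kN


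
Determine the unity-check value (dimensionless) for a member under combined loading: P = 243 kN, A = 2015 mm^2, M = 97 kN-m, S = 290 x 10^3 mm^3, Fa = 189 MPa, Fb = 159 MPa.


f_a = P / A = 243000.0 / 2015 = 120.5955 MPa
f_b = M / S = 97000000.0 / 290000.0 = 334.4828 MPa
Ratio = f_a / Fa + f_b / Fb
= 120.5955 / 189 + 334.4828 / 159
= 2.7417 (dimensionless)

2.7417 (dimensionless)


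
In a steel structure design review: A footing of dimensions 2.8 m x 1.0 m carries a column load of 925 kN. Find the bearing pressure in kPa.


A = 2.8 * 1.0 = 2.8 m^2
q = P / A = 925 / 2.8
= 330.3571 kPa

330.3571 kPa


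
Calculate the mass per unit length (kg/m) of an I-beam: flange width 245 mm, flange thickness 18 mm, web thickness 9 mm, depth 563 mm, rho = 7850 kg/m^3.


A_flanges = 2 * 245 * 18 = 8820 mm^2
A_web = (563 - 2 * 18) * 9 = 4743 mm^2
A_total = 8820 + 4743 = 13563 mm^2 = 0.013563 m^2
Weight = rho * A = 7850 * 0.013563 = 106.4695 kg/m

106.4695 kg/m


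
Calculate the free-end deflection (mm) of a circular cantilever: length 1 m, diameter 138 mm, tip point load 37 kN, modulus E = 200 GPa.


I = pi * d^4 / 64 = pi * 138^4 / 64 = 17802715.2 mm^4
L = 1000.0 mm, P = 37000.0 N, E = 200000.0 MPa
delta = P * L^3 / (3 * E * I)
= 37000.0 * 1000.0^3 / (3 * 200000.0 * 17802715.2)
= 3.4639 mm

3.4639 mm


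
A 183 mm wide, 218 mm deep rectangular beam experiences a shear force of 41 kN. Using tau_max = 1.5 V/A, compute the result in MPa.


A = b * h = 183 * 218 = 39894 mm^2
V = 41 kN = 41000.0 N
tau_max = 1.5 * V / A = 1.5 * 41000.0 / 39894
= 1.5416 MPa

1.5416 MPa


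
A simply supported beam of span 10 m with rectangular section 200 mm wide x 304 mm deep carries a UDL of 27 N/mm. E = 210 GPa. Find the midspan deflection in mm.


I = 200 * 304^3 / 12 = 468241066.67 mm^4
L = 10000.0 mm, w = 27 N/mm, E = 210000.0 MPa
delta = 5 * w * L^4 / (384 * E * I)
= 5 * 27 * 10000.0^4 / (384 * 210000.0 * 468241066.67)
= 35.7531 mm

35.7531 mm


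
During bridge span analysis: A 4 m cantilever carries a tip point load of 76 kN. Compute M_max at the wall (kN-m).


For a cantilever with a point load at the free end:
M_max = P * L = 76 * 4 = 304 kN-m

304 kN-m


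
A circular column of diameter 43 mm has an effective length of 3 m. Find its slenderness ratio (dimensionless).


Radius of gyration r = d / 4 = 43 / 4 = 10.75 mm
L_eff = 3000.0 mm
Slenderness ratio = L / r = 3000.0 / 10.75 = 279.07 (dimensionless)

279.07 (dimensionless)


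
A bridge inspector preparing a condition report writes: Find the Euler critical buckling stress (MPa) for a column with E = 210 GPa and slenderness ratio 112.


sigma_cr = pi^2 * E / lambda^2
= 9.8696 * 210000.0 / 112^2
= 9.8696 * 210000.0 / 12544
= 165.2278 MPa

165.2278 MPa


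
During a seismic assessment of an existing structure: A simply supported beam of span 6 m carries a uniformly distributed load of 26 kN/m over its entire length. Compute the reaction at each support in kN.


Total load = w * L = 26 * 6 = 156 kN
By symmetry, each reaction R = total / 2 = 156 / 2 = 78.0 kN

78.0 kN


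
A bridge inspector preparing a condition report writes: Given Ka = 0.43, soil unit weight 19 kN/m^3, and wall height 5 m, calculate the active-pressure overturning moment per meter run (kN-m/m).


Pa = 0.5 * Ka * gamma * H^2
= 0.5 * 0.43 * 19 * 5^2
= 102.125 kN/m
Arm = H / 3 = 5 / 3 = 1.6667 m
Mo = Pa * arm = Pa * H / 3 = 102.125 * 5 / 3 = 170.2083 kN-m/m

170.2083 kN-m/m


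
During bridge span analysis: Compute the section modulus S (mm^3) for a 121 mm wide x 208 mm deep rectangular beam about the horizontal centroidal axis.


S = b * h^2 / 6
= 121 * 208^2 / 6
= 121 * 43264 / 6
= 872490.67 mm^3

872490.67 mm^3


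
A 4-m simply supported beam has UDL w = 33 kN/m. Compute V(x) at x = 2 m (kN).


R_A = w * L / 2 = 33 * 4 / 2 = 66.0 kN
V(x) = R_A - w * x = 66.0 - 33 * 2
= 0.0 kN

0.0 kN


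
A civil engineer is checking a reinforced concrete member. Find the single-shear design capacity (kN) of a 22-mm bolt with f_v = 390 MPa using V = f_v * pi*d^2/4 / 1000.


A = pi * d^2 / 4 = pi * 22^2 / 4 = 380.1327 mm^2
V = f_v * A / 1000 = 390 * 380.1327 / 1000
= 148.2518 kN

148.2518 kN


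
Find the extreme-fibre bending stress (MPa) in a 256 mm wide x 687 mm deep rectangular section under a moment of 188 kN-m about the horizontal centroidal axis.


I = b * h^3 / 12 = 256 * 687^3 / 12 = 6917177664.0 mm^4
y = h / 2 = 687 / 2 = 343.5 mm
M = 188 kN-m = 188000000.0 N-mm
sigma = M * y / I = 188000000.0 * 343.5 / 6917177664.0
= 9.34 MPa

9.34 MPa


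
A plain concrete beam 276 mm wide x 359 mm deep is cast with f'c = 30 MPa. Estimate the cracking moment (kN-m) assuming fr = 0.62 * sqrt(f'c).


fr = 0.62 * sqrt(30) = 0.62 * 5.4772 = 3.3959 MPa
I = 276 * 359^3 / 12 = 1064170417.0 mm^4
y_t = 179.5 mm
M_cr = fr * I / y_t = 3.3959 * 1064170417.0 / 179.5 N-mm
= 20.1326 kN-m

20.1326 kN-m


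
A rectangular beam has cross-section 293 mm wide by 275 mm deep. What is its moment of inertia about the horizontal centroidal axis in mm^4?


I = b * h^3 / 12
= 293 * 275^3 / 12
= 293 * 20796875 / 12
= 507790364.58 mm^4

507790364.58 mm^4


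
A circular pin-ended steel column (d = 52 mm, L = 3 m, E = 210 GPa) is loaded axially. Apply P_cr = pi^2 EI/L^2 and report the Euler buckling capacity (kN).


I = pi * d^4 / 64 = 358908.11 mm^4
L = 3000.0 mm
P_cr = pi^2 * E * I / L^2
= 9.8696 * 210000.0 * 358908.11 / 3000.0^2
= 82653.23 N = 82.6532 kN

82.6532 kN


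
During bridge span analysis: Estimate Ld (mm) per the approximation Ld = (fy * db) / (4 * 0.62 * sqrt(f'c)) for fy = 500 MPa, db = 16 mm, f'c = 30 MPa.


Ld = (fy * db) / (4 * 0.62 * sqrt(f'c))
= (500 * 16) / (4 * 0.62 * sqrt(30))
= 8000 / 13.5835
= 588.95 mm

588.95 mm


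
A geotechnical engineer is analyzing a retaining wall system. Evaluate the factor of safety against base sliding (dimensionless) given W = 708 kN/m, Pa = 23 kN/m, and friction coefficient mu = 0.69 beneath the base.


Resisting force = mu * W = 0.69 * 708 = 488.52 kN/m
FOS = Resisting / Driving = 488.52 / 23
= 21.24 (dimensionless)

21.24 (dimensionless)


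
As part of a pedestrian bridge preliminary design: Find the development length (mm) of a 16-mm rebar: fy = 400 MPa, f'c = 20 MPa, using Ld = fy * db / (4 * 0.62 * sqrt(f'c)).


Ld = (fy * db) / (4 * 0.62 * sqrt(f'c))
= (400 * 16) / (4 * 0.62 * sqrt(20))
= 6400 / 11.0909
= 577.05 mm

577.05 mm


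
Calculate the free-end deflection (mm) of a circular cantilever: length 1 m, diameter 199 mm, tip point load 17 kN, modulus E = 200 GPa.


I = pi * d^4 / 64 = pi * 199^4 / 64 = 76980761.76 mm^4
L = 1000.0 mm, P = 17000.0 N, E = 200000.0 MPa
delta = P * L^3 / (3 * E * I)
= 17000.0 * 1000.0^3 / (3 * 200000.0 * 76980761.76)
= 0.3681 mm

0.3681 mm


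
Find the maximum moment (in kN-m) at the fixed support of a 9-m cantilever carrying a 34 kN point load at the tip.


For a cantilever with a point load at the free end:
M_max = P * L = 34 * 9 = 306 kN-m

306 kN-m


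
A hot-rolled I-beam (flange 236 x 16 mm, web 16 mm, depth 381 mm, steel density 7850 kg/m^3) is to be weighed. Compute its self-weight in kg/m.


A_flanges = 2 * 236 * 16 = 7552 mm^2
A_web = (381 - 2 * 16) * 16 = 5584 mm^2
A_total = 7552 + 5584 = 13136 mm^2 = 0.013136 m^2
Weight = rho * A = 7850 * 0.013136 = 103.1176 kg/m

103.1176 kg/m


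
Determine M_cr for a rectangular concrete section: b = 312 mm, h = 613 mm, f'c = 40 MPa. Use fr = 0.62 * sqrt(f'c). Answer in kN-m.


fr = 0.62 * sqrt(40) = 0.62 * 6.3246 = 3.9212 MPa
I = 312 * 613^3 / 12 = 5989006322.0 mm^4
y_t = 306.5 mm
M_cr = fr * I / y_t = 3.9212 * 5989006322.0 / 306.5 N-mm
= 76.6207 kN-m

76.6207 kN-m


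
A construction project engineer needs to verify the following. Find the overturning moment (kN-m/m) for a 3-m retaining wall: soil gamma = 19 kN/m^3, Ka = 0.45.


Pa = 0.5 * Ka * gamma * H^2
= 0.5 * 0.45 * 19 * 3^2
= 38.475 kN/m
Arm = H / 3 = 3 / 3 = 1.0 m
Mo = Pa * arm = Pa * H / 3 = 38.475 * 3 / 3 = 38.475 kN-m/m

38.475 kN-m/m


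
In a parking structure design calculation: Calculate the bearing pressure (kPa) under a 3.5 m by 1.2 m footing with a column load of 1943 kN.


A = 3.5 * 1.2 = 4.2 m^2
q = P / A = 1943 / 4.2
= 462.619 kPa

462.619 kPa


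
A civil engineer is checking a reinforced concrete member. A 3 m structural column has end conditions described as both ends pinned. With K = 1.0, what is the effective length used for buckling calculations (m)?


L_eff = K * L
= 1.0 * 3
= 3.0 m

3.0 m


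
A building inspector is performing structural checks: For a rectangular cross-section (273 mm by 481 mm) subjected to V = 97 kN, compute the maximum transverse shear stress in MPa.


A = b * h = 273 * 481 = 131313 mm^2
V = 97 kN = 97000.0 N
tau_max = 1.5 * V / A = 1.5 * 97000.0 / 131313
= 1.108 MPa

1.108 MPa


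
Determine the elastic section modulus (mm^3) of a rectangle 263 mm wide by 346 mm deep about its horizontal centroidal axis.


S = b * h^2 / 6
= 263 * 346^2 / 6
= 263 * 119716 / 6
= 5247551.33 mm^3

5247551.33 mm^3


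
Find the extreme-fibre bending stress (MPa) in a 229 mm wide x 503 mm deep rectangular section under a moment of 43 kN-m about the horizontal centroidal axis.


I = b * h^3 / 12 = 229 * 503^3 / 12 = 2428612306.92 mm^4
y = h / 2 = 503 / 2 = 251.5 mm
M = 43 kN-m = 43000000.0 N-mm
sigma = M * y / I = 43000000.0 * 251.5 / 2428612306.92
= 4.45 MPa

4.45 MPa


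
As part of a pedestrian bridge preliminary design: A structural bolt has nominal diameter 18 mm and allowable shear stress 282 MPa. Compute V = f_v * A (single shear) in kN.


A = pi * d^2 / 4 = pi * 18^2 / 4 = 254.469 mm^2
V = f_v * A / 1000 = 282 * 254.469 / 1000
= 71.7603 kN

71.7603 kN


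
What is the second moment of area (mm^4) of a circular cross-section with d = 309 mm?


r = d / 2 = 309 / 2 = 154.5 mm
I = pi * r^4 / 4 = pi * 154.5^4 / 4
= 447511104.58 mm^4

447511104.58 mm^4


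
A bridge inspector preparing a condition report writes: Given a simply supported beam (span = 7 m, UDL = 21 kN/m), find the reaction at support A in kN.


Total load = w * L = 21 * 7 = 147 kN
By symmetry, each reaction R = total / 2 = 147 / 2 = 73.5 kN

73.5 kN


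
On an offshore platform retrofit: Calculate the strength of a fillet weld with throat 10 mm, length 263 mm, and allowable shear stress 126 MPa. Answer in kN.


Strength = throat * length * allowable stress
= 10 * 263 * 126 N
= 331380 N
= 331.38 kN

331.38 kN


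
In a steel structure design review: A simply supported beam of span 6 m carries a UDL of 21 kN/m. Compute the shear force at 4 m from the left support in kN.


R_A = w * L / 2 = 21 * 6 / 2 = 63.0 kN
V(x) = R_A - w * x = 63.0 - 21 * 4
= -21.0 kN

-21.0 kN


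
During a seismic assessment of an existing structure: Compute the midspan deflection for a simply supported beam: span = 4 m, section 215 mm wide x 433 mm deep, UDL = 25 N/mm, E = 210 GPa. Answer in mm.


I = 215 * 433^3 / 12 = 1454524037.92 mm^4
L = 4000.0 mm, w = 25 N/mm, E = 210000.0 MPa
delta = 5 * w * L^4 / (384 * E * I)
= 5 * 25 * 4000.0^4 / (384 * 210000.0 * 1454524037.92)
= 0.2728 mm

0.2728 mm


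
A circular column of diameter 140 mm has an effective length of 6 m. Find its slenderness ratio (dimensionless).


Radius of gyration r = d / 4 = 140 / 4 = 35.0 mm
L_eff = 6000.0 mm
Slenderness ratio = L / r = 6000.0 / 35.0 = 171.43 (dimensionless)

171.43 (dimensionless)


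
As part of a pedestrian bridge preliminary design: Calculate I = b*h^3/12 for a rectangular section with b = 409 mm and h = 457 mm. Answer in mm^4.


I = b * h^3 / 12
= 409 * 457^3 / 12
= 409 * 95443993 / 12
= 3253049428.08 mm^4

3253049428.08 mm^4


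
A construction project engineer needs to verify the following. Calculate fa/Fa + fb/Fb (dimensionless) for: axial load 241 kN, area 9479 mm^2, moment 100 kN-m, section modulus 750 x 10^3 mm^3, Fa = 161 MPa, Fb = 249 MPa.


f_a = P / A = 241000.0 / 9479 = 25.4246 MPa
f_b = M / S = 100000000.0 / 750000.0 = 133.3333 MPa
Ratio = f_a / Fa + f_b / Fb
= 25.4246 / 161 + 133.3333 / 249
= 0.6934 (dimensionless)

0.6934 (dimensionless)


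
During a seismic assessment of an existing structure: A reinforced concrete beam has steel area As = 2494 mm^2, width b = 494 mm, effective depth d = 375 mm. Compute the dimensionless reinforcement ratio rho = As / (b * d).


rho = As / (b * d)
= 2494 / (494 * 375)
= 2494 / 185250
= 0.013463 (dimensionless)

0.013463 (dimensionless)


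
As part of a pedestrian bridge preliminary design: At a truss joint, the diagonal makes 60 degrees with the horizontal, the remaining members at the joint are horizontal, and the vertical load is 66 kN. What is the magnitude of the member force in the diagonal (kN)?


At the joint, only the diagonal has a vertical component, so vertical equilibrium gives:
F * sin(60) = 66
F = 66 / sin(60)
= 66 / 0.866025
= 76.21 kN

76.21 kN


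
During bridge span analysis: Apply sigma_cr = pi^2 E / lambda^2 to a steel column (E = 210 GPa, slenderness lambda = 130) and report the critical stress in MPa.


sigma_cr = pi^2 * E / lambda^2
= 9.8696 * 210000.0 / 130^2
= 9.8696 * 210000.0 / 16900
= 122.6401 MPa

122.6401 MPa


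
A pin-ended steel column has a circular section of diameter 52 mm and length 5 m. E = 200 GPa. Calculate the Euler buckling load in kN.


I = pi * d^4 / 64 = 358908.11 mm^4
L = 5000.0 mm
P_cr = pi^2 * E * I / L^2
= 9.8696 * 200000.0 * 358908.11 / 5000.0^2
= 28338.25 N = 28.3382 kN

28.3382 kN


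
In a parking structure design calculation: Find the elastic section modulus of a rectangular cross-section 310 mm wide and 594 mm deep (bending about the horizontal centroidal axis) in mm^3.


S = b * h^2 / 6
= 310 * 594^2 / 6
= 310 * 352836 / 6
= 18229860.0 mm^3

18229860.0 mm^3


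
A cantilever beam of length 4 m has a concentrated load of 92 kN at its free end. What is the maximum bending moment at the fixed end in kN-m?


For a cantilever with a point load at the free end:
M_max = P * L = 92 * 4 = 368 kN-m

368 kN-m


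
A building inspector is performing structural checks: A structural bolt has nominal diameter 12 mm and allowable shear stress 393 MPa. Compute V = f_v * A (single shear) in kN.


A = pi * d^2 / 4 = pi * 12^2 / 4 = 113.0973 mm^2
V = f_v * A / 1000 = 393 * 113.0973 / 1000
= 44.4473 kN

44.4473 kN


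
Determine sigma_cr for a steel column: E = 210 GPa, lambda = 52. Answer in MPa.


sigma_cr = pi^2 * E / lambda^2
= 9.8696 * 210000.0 / 52^2
= 9.8696 * 210000.0 / 2704
= 766.5003 MPa

766.5003 MPa


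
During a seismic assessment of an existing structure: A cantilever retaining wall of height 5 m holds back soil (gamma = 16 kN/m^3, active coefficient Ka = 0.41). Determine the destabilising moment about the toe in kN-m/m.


Pa = 0.5 * Ka * gamma * H^2
= 0.5 * 0.41 * 16 * 5^2
= 82.0 kN/m
Arm = H / 3 = 5 / 3 = 1.6667 m
Mo = Pa * arm = Pa * H / 3 = 82.0 * 5 / 3 = 136.6667 kN-m/m

136.6667 kN-m/m


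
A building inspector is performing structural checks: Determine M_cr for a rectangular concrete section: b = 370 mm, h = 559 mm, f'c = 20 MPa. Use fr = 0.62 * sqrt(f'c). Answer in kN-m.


fr = 0.62 * sqrt(20) = 0.62 * 4.4721 = 2.7727 MPa
I = 370 * 559^3 / 12 = 5385870435.83 mm^4
y_t = 279.5 mm
M_cr = fr * I / y_t = 2.7727 * 5385870435.83 / 279.5 N-mm
= 53.4295 kN-m

53.4295 kN-m


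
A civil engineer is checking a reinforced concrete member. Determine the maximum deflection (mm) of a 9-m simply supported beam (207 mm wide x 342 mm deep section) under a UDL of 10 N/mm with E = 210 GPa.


I = 207 * 342^3 / 12 = 690029118.0 mm^4
L = 9000.0 mm, w = 10 N/mm, E = 210000.0 MPa
delta = 5 * w * L^4 / (384 * E * I)
= 5 * 10 * 9000.0^4 / (384 * 210000.0 * 690029118.0)
= 5.8955 mm

5.8955 mm


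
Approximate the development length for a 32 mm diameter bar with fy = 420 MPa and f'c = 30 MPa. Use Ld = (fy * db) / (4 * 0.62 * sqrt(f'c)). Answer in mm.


Ld = (fy * db) / (4 * 0.62 * sqrt(f'c))
= (420 * 32) / (4 * 0.62 * sqrt(30))
= 13440 / 13.5835
= 989.43 mm

989.43 mm
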